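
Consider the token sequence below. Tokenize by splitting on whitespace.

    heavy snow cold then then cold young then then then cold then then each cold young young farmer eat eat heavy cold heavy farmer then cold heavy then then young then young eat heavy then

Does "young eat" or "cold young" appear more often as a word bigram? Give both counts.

"cold young" (2 vs 1)

"young eat": 1 occurrence
"cold young": 2 occurrences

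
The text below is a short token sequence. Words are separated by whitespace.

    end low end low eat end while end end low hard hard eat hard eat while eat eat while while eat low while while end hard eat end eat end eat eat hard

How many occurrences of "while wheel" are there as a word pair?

Scanning the 32 overlapping bigram windows for "while wheel":
  (none found)

0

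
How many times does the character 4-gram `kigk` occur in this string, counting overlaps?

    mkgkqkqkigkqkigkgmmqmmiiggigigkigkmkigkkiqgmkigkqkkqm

Sliding a length-4 window over the 53 characters (50 positions):
  position 8–11: kigk
  position 13–16: kigk
  position 31–34: kigk
  position 36–39: kigk
  position 45–48: kigk

5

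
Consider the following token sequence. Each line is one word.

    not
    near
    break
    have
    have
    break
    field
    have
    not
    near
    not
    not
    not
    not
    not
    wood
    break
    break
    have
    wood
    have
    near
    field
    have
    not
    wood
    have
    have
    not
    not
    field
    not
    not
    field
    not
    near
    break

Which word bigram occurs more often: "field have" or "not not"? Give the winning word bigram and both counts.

"field have": 2 occurrences
"not not": 6 occurrences

"not not" (6 vs 2)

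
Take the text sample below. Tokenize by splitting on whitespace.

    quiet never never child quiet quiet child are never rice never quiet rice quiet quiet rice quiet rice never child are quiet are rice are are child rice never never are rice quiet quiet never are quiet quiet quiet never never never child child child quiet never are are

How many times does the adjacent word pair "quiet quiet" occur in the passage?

5

Scanning the 48 overlapping bigram windows for "quiet quiet":
  position 5–6: quiet quiet
  position 14–15: quiet quiet
  position 33–34: quiet quiet
  position 37–38: quiet quiet
  position 38–39: quiet quiet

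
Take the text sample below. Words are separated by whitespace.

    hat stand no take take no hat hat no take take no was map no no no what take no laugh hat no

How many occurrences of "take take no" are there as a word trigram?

2

Scanning the 21 overlapping trigram windows for "take take no":
  position 4–6: take take no
  position 10–12: take take no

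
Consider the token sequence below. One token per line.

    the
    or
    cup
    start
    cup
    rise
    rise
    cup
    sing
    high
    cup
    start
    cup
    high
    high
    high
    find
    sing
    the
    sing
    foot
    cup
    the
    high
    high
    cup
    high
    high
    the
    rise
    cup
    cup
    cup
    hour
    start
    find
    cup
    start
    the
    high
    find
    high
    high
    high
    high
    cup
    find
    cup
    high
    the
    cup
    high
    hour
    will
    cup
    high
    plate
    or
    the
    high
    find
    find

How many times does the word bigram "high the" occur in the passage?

2

Scanning the 61 overlapping bigram windows for "high the":
  position 28–29: high the
  position 49–50: high the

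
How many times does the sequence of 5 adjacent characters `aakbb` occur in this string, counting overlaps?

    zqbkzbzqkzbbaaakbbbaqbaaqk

Sliding a length-5 window over the 26 characters (22 positions):
  position 14–18: aakbb

1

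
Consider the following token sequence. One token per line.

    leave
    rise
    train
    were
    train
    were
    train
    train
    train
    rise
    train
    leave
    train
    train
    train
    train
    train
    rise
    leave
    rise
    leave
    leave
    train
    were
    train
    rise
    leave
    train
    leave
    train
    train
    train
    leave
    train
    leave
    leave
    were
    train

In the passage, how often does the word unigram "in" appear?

0

Scanning the 38 tokens for "in":
  (none found)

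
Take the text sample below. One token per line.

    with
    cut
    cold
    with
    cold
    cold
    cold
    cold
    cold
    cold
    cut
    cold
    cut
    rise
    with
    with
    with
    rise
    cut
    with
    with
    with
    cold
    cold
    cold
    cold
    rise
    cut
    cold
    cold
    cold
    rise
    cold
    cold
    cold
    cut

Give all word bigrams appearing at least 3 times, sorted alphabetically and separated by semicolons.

cold cold; cold cut; cut cold; with with

Bigram counts meeting the condition (at least 3 times):
  cold cold: 12
  cold cut: 3
  cut cold: 3
  with with: 4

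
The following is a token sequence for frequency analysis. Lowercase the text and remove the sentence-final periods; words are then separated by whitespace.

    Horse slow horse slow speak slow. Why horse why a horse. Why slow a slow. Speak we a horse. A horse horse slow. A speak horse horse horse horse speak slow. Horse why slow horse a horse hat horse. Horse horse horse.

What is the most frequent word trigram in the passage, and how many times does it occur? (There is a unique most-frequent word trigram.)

"horse horse horse", 4 times

Trigram frequencies (highest first):
  horse horse horse: 4
  horse why slow: 2
  horse a horse: 2
  horse slow horse: 1
  slow horse slow: 1
  horse slow speak: 1
  … (29 more, each ≤ 1)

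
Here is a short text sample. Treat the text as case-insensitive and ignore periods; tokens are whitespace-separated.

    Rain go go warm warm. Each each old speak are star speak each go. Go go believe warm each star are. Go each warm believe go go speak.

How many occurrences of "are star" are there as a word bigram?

1

Scanning the 27 overlapping bigram windows for "are star":
  position 10–11: are star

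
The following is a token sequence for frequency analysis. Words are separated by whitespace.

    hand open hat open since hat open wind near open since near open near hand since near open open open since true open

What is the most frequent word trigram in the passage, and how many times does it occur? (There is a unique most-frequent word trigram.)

"since near open", 2 times

Trigram frequencies (highest first):
  since near open: 2
  hand open hat: 1
  open hat open: 1
  hat open since: 1
  open since hat: 1
  since hat open: 1
  … (14 more, each ≤ 1)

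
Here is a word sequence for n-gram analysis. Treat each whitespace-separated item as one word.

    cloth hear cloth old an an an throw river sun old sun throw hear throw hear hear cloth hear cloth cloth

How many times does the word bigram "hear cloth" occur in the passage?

Scanning the 20 overlapping bigram windows for "hear cloth":
  position 2–3: hear cloth
  position 17–18: hear cloth
  position 19–20: hear cloth

3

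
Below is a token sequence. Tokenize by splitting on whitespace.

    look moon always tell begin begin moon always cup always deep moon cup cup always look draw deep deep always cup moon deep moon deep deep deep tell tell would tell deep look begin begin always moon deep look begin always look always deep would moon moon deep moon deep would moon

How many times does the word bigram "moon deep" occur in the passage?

Scanning the 51 overlapping bigram windows for "moon deep":
  position 22–23: moon deep
  position 24–25: moon deep
  position 37–38: moon deep
  position 47–48: moon deep
  position 49–50: moon deep

5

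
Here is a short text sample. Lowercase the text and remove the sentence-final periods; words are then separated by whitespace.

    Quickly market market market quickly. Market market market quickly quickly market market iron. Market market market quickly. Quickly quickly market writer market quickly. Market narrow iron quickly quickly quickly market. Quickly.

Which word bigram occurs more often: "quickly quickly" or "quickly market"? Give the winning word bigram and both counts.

"quickly market" (6 vs 5)

"quickly quickly": 5 occurrences
"quickly market": 6 occurrences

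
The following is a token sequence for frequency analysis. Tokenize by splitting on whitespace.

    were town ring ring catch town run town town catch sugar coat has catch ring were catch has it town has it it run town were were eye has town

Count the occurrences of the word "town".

Scanning the 30 tokens for "town":
  position 2: town
  position 6: town
  position 8: town
  position 9: town
  position 20: town
  position 25: town
  position 30: town

7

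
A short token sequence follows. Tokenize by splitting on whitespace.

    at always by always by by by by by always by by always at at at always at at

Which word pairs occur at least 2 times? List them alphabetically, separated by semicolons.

Bigram counts meeting the condition (at least 2 times):
  always at: 2
  always by: 3
  at always: 2
  at at: 3
  by always: 3
  by by: 5

always at; always by; at always; at at; by always; by by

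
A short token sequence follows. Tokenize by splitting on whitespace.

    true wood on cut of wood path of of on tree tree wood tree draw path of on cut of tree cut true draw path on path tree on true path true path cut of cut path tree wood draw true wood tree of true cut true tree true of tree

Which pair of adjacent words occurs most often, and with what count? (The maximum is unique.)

"cut of", 3 times

Bigram frequencies (highest first):
  cut of: 3
  true wood: 2
  on cut: 2
  path of: 2
  of on: 2
  tree wood: 2
  … (31 more, each ≤ 2)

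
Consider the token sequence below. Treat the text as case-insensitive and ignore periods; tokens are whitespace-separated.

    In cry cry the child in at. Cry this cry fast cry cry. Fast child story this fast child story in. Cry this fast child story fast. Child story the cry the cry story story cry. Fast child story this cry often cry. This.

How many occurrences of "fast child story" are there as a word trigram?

5

Scanning the 42 overlapping trigram windows for "fast child story":
  position 14–16: fast child story
  position 18–20: fast child story
  position 24–26: fast child story
  position 27–29: fast child story
  position 37–39: fast child story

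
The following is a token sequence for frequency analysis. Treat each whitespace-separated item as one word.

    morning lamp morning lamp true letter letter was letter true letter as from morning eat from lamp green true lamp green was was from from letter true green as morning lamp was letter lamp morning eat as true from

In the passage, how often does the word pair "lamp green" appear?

Scanning the 38 overlapping bigram windows for "lamp green":
  position 17–18: lamp green
  position 20–21: lamp green

2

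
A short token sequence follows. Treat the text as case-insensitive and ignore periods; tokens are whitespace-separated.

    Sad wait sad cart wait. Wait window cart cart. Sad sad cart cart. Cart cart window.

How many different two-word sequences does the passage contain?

11

16 tokens → 15 bigram windows in total.
Repeated bigrams (each contributes count−1 duplicates):
  cart cart: 4
  sad cart: 2
4 duplicate windows → 15 − 4 = 11 distinct.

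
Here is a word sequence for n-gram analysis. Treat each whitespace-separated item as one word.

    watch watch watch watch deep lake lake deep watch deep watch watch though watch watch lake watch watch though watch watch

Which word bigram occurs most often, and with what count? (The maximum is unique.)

Bigram frequencies (highest first):
  watch watch: 7
  watch deep: 2
  deep watch: 2
  watch though: 2
  though watch: 2
  deep lake: 1
  … (4 more, each ≤ 1)

"watch watch", 7 times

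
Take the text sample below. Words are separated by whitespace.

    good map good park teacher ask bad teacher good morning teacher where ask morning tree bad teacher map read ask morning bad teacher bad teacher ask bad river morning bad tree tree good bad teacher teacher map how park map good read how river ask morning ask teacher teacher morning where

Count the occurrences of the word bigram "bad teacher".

5

Scanning the 50 overlapping bigram windows for "bad teacher":
  position 7–8: bad teacher
  position 16–17: bad teacher
  position 22–23: bad teacher
  position 24–25: bad teacher
  position 34–35: bad teacher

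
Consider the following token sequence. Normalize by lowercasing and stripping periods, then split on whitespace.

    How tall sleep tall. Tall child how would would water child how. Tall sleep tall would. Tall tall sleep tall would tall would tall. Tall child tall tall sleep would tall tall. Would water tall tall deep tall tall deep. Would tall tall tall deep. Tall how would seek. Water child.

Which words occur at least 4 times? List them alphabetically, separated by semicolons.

child; how; sleep; tall; would

Unigram counts meeting the condition (at least 4 times):
  child: 4
  how: 4
  sleep: 4
  tall: 23
  would: 9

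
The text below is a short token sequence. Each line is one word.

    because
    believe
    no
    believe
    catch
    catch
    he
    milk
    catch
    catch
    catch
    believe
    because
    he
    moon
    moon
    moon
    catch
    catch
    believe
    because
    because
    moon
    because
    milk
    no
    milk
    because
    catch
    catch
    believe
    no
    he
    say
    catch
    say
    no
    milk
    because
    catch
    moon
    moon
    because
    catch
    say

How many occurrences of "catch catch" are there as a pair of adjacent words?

5

Scanning the 44 overlapping bigram windows for "catch catch":
  position 5–6: catch catch
  position 9–10: catch catch
  position 10–11: catch catch
  position 18–19: catch catch
  position 29–30: catch catch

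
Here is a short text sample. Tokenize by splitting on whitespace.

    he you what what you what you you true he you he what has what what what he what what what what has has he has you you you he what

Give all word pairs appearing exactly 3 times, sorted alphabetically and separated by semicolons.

Bigram counts meeting the condition (exactly 3 times):
  he what: 3
  you you: 3

he what; you you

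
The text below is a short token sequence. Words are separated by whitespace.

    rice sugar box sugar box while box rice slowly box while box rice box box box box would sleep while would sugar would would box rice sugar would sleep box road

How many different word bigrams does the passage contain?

31 tokens → 30 bigram windows in total.
Repeated bigrams (each contributes count−1 duplicates):
  box box: 3
  box rice: 3
  box while: 2
  rice sugar: 2
  sugar box: 2
  sugar would: 2
  while box: 2
  would sleep: 2
10 duplicate windows → 30 − 10 = 20 distinct.

20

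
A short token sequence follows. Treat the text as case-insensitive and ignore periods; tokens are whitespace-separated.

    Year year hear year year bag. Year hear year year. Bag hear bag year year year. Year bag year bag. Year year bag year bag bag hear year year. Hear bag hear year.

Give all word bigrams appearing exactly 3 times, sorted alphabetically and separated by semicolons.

bag hear; year hear

Bigram counts meeting the condition (exactly 3 times):
  bag hear: 3
  year hear: 3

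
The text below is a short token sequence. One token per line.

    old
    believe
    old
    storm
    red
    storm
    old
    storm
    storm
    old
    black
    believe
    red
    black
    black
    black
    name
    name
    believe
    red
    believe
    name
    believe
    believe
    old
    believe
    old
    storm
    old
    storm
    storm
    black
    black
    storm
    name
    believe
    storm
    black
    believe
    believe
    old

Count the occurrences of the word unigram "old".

8

Scanning the 41 tokens for "old":
  position 1: old
  position 3: old
  position 7: old
  position 10: old
  position 25: old
  position 27: old
  position 29: old
  position 41: old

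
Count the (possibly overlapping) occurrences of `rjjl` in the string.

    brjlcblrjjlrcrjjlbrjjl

3

Sliding a length-4 window over the 22 characters (19 positions):
  position 8–11: rjjl
  position 14–17: rjjl
  position 19–22: rjjl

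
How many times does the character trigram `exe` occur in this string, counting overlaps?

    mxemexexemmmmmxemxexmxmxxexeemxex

Sliding a length-3 window over the 33 characters (31 positions):
  position 5–7: exe
  position 7–9: exe
  position 26–28: exe

3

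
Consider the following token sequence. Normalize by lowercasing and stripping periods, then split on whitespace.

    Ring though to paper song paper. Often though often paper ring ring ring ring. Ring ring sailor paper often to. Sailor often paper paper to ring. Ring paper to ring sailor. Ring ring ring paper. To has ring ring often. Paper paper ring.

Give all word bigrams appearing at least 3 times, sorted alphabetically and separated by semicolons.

often paper; paper to; ring ring

Bigram counts meeting the condition (at least 3 times):
  often paper: 3
  paper to: 3
  ring ring: 9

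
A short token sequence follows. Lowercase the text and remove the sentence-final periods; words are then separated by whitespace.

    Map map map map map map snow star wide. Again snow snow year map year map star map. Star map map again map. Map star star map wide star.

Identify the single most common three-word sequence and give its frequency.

Trigram frequencies (highest first):
  map map map: 4
  map star map: 2
  map map snow: 1
  map snow star: 1
  snow star wide: 1
  star wide again: 1
  … (17 more, each ≤ 1)

"map map map", 4 times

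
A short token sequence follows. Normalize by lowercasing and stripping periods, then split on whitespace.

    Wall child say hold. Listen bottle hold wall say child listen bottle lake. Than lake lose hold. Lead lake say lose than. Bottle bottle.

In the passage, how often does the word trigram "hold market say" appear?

0

Scanning the 22 overlapping trigram windows for "hold market say":
  (none found)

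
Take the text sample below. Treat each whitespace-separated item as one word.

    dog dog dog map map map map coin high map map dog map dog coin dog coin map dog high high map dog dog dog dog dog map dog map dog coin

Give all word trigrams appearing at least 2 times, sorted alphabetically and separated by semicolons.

dog dog dog; dog dog map; dog map dog; map dog coin; map dog map; map map map

Trigram counts meeting the condition (at least 2 times):
  dog dog dog: 4
  dog dog map: 2
  dog map dog: 3
  map dog coin: 2
  map dog map: 2
  map map map: 2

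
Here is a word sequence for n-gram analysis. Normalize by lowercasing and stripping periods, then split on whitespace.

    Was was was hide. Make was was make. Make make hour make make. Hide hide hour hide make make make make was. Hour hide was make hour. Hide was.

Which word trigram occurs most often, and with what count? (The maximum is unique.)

"make make make", 3 times

Trigram frequencies (highest first):
  make make make: 3
  hour hide was: 2
  was was was: 1
  was was hide: 1
  was hide make: 1
  hide make was: 1
  … (18 more, each ≤ 1)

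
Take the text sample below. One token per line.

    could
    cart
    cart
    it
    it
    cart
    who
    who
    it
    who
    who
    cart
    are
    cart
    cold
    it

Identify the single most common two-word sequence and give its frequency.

"who who", 2 times

Bigram frequencies (highest first):
  who who: 2
  could cart: 1
  cart cart: 1
  cart it: 1
  it it: 1
  it cart: 1
  … (8 more, each ≤ 1)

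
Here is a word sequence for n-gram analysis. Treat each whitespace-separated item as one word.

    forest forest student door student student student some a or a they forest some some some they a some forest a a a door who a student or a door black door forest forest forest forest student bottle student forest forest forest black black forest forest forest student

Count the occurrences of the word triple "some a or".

Scanning the 46 overlapping trigram windows for "some a or":
  position 8–10: some a or

1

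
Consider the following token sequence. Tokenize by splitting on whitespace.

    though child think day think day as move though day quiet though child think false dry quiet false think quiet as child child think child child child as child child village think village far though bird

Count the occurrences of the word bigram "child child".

Scanning the 35 overlapping bigram windows for "child child":
  position 22–23: child child
  position 25–26: child child
  position 26–27: child child
  position 29–30: child child

4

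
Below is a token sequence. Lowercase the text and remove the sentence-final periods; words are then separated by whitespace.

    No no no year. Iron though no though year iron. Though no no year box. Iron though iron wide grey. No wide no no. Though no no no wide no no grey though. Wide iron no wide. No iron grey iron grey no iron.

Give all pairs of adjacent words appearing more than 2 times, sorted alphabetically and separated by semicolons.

Bigram counts meeting the condition (more than 2 times):
  iron though: 3
  no no: 7
  no wide: 3
  though no: 3
  wide no: 3

iron though; no no; no wide; though no; wide no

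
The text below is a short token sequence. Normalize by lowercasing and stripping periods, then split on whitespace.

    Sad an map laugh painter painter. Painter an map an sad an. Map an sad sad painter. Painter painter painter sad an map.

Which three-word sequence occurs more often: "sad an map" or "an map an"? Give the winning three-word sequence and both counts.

"sad an map" (3 vs 2)

"sad an map": 3 occurrences
"an map an": 2 occurrences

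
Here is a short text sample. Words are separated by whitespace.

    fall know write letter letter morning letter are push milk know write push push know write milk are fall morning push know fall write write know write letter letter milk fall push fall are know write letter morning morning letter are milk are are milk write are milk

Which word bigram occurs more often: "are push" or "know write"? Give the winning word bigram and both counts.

"are push": 1 occurrence
"know write": 5 occurrences

"know write" (5 vs 1)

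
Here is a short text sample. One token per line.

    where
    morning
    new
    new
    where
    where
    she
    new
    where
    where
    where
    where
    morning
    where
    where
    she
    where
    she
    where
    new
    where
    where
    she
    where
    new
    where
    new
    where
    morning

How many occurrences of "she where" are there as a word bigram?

3

Scanning the 28 overlapping bigram windows for "she where":
  position 16–17: she where
  position 18–19: she where
  position 23–24: she where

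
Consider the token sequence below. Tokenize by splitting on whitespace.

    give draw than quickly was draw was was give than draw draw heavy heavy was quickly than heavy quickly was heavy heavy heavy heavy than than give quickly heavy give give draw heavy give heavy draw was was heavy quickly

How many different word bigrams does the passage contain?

28

40 tokens → 39 bigram windows in total.
Repeated bigrams (each contributes count−1 duplicates):
  heavy heavy: 4
  draw heavy: 2
  draw was: 2
  give draw: 2
  heavy give: 2
  heavy quickly: 2
  quickly was: 2
  was heavy: 2
  … (1 more repeated)
11 duplicate windows → 39 − 11 = 28 distinct.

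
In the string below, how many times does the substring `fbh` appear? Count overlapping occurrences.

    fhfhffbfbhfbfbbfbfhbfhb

Sliding a length-3 window over the 23 characters (21 positions):
  position 8–10: fbh

1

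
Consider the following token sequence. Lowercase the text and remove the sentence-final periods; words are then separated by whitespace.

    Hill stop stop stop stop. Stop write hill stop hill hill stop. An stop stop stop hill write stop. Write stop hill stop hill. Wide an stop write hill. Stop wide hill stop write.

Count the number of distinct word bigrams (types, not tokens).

14

34 tokens → 33 bigram windows in total.
Repeated bigrams (each contributes count−1 duplicates):
  hill stop: 6
  stop stop: 6
  stop hill: 4
  stop write: 4
  an stop: 2
  write hill: 2
  write stop: 2
19 duplicate windows → 33 − 19 = 14 distinct.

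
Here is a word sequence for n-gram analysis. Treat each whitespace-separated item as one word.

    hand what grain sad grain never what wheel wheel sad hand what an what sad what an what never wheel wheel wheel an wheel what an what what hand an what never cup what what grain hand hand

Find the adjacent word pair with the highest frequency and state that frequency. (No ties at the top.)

"an what", 4 times

Bigram frequencies (highest first):
  an what: 4
  wheel wheel: 3
  what an: 3
  hand what: 2
  what grain: 2
  what never: 2
  … (20 more, each ≤ 2)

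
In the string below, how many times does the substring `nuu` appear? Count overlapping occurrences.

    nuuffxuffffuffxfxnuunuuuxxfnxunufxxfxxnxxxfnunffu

3

Sliding a length-3 window over the 49 characters (47 positions):
  position 1–3: nuu
  position 18–20: nuu
  position 21–23: nuu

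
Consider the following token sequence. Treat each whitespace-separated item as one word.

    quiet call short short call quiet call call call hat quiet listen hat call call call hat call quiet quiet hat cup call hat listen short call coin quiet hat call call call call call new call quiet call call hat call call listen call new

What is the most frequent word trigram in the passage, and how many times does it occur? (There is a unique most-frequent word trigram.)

Trigram frequencies (highest first):
  call call call: 5
  call call hat: 3
  hat call call: 3
  call quiet call: 2
  quiet call call: 2
  call hat call: 2
  … (27 more, each ≤ 1)

"call call call", 5 times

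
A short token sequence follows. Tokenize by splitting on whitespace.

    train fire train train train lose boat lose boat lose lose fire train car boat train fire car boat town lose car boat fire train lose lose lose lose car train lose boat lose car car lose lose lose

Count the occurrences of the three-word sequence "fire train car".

Scanning the 37 overlapping trigram windows for "fire train car":
  position 12–14: fire train car

1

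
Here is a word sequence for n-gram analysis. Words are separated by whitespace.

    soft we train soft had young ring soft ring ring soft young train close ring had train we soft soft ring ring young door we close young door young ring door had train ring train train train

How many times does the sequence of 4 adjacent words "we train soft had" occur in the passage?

Scanning the 34 overlapping 4-gram windows for "we train soft had":
  position 2–5: we train soft had

1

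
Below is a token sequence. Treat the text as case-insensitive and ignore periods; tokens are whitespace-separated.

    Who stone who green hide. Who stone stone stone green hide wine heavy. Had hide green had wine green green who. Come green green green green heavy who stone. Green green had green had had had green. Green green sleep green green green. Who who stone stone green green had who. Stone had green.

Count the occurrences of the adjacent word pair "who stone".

5

Scanning the 53 overlapping bigram windows for "who stone":
  position 1–2: who stone
  position 6–7: who stone
  position 28–29: who stone
  position 45–46: who stone
  position 51–52: who stone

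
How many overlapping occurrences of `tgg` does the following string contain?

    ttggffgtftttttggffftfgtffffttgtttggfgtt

Sliding a length-3 window over the 39 characters (37 positions):
  position 2–4: tgg
  position 14–16: tgg
  position 33–35: tgg

3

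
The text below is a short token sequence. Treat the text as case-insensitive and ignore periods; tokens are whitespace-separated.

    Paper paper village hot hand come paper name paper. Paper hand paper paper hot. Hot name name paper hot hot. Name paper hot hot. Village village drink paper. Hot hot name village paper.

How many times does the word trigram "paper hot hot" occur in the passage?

Scanning the 31 overlapping trigram windows for "paper hot hot":
  position 13–15: paper hot hot
  position 18–20: paper hot hot
  position 22–24: paper hot hot
  position 28–30: paper hot hot

4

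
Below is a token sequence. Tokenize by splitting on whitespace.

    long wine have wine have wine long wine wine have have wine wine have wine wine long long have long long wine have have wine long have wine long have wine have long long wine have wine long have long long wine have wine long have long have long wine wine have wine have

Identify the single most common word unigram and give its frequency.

"wine", 20 times

Unigram frequencies (highest first):
  wine: 20
  have: 18
  long: 16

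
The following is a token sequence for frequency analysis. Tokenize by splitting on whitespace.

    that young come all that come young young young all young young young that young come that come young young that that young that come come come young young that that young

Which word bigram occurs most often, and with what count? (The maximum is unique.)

Bigram frequencies (highest first):
  young young: 6
  that young: 4
  young that: 4
  that come: 3
  come young: 3
  young come: 2
  … (7 more, each ≤ 2)

"young young", 6 times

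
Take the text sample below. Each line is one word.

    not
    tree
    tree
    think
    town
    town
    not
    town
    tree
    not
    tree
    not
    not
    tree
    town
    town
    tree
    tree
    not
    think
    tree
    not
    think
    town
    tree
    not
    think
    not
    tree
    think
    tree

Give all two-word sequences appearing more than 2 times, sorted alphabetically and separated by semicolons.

not think; not tree; town tree; tree not

Bigram counts meeting the condition (more than 2 times):
  not think: 3
  not tree: 4
  town tree: 3
  tree not: 5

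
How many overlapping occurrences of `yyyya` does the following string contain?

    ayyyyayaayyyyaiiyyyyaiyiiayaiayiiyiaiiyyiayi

Sliding a length-5 window over the 44 characters (40 positions):
  position 2–6: yyyya
  position 10–14: yyyya
  position 17–21: yyyya

3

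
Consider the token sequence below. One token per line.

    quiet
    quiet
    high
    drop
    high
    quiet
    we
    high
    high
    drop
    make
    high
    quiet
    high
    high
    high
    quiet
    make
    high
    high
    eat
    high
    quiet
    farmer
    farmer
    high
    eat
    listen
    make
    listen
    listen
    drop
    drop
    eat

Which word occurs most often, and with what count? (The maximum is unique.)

Unigram frequencies (highest first):
  high: 12
  quiet: 6
  drop: 4
  make: 3
  eat: 3
  listen: 3
  … (2 more, each ≤ 2)

"high", 12 times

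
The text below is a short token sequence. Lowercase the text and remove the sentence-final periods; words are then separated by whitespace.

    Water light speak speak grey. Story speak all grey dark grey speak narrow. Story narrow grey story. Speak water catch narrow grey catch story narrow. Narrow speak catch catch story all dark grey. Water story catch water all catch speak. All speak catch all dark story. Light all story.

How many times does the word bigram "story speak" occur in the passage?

Scanning the 48 overlapping bigram windows for "story speak":
  position 6–7: story speak
  position 17–18: story speak

2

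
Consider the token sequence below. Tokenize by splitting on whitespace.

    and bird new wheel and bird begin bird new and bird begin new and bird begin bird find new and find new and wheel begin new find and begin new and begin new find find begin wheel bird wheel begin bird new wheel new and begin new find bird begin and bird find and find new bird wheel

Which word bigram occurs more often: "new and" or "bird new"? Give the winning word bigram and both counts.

"new and" (6 vs 3)

"new and": 6 occurrences
"bird new": 3 occurrences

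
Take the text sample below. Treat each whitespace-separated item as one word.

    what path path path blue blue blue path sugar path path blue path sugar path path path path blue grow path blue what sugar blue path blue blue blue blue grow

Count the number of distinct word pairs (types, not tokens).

31 tokens → 30 bigram windows in total.
Repeated bigrams (each contributes count−1 duplicates):
  path path: 6
  blue blue: 5
  path blue: 5
  blue path: 3
  blue grow: 2
  path sugar: 2
  sugar path: 2
18 duplicate windows → 30 − 18 = 12 distinct.

12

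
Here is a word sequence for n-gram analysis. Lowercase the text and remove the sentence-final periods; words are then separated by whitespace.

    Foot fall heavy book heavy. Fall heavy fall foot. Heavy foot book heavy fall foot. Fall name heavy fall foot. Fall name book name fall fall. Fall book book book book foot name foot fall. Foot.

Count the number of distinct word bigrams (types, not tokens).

36 tokens → 35 bigram windows in total.
Repeated bigrams (each contributes count−1 duplicates):
  fall foot: 4
  foot fall: 4
  heavy fall: 4
  book book: 3
  book heavy: 2
  fall fall: 2
  fall heavy: 2
  fall name: 2
15 duplicate windows → 35 − 15 = 20 distinct.

20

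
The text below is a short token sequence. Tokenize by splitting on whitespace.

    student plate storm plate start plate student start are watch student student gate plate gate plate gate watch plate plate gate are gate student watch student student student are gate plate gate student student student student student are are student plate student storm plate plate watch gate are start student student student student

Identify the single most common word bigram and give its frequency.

Bigram frequencies (highest first):
  student student: 10
  plate gate: 4
  gate plate: 3
  student plate: 2
  storm plate: 2
  plate student: 2
  … (23 more, each ≤ 2)

"student student", 10 times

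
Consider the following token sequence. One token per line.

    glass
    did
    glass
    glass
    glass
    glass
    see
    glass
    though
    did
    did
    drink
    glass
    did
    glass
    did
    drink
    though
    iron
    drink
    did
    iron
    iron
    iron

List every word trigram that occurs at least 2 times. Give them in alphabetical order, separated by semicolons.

Trigram counts meeting the condition (at least 2 times):
  glass did glass: 2
  glass glass glass: 2

glass did glass; glass glass glass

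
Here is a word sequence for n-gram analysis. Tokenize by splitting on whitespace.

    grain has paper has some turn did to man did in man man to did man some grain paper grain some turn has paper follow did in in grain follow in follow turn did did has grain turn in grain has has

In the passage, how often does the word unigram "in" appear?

5

Scanning the 42 tokens for "in":
  position 11: in
  position 27: in
  position 28: in
  position 31: in
  position 39: in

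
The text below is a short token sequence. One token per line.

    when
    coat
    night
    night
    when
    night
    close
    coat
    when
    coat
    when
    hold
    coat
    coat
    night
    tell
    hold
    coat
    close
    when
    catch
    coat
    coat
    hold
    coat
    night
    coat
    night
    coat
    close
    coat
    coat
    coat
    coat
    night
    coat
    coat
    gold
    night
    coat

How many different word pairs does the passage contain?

40 tokens → 39 bigram windows in total.
Repeated bigrams (each contributes count−1 duplicates):
  coat coat: 6
  coat night: 5
  night coat: 4
  hold coat: 3
  close coat: 2
  coat close: 2
  coat when: 2
  when coat: 2
18 duplicate windows → 39 − 18 = 21 distinct.

21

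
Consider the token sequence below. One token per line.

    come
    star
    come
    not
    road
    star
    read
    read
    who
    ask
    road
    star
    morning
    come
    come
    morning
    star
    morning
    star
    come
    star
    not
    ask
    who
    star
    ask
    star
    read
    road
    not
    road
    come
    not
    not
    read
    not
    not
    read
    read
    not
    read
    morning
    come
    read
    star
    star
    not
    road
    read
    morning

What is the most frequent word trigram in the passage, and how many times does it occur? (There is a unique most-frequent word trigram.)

"not not read", 2 times

Trigram frequencies (highest first):
  not not read: 2
  come star come: 1
  star come not: 1
  come not road: 1
  not road star: 1
  road star read: 1
  … (41 more, each ≤ 1)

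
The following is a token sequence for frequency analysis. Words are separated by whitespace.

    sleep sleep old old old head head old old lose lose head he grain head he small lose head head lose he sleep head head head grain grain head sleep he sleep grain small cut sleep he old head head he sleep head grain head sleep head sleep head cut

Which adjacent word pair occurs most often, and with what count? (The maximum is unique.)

Bigram frequencies (highest first):
  head head: 5
  sleep head: 4
  old old: 3
  head he: 3
  grain head: 3
  he sleep: 3
  … (22 more, each ≤ 3)

"head head", 5 times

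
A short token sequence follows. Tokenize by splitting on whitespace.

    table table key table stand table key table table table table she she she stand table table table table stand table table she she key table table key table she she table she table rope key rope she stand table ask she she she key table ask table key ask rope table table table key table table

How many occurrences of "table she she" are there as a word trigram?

3

Scanning the 55 overlapping trigram windows for "table she she":
  position 11–13: table she she
  position 22–24: table she she
  position 29–31: table she she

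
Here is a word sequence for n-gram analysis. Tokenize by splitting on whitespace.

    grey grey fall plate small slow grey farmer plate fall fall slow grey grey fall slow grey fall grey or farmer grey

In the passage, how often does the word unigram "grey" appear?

8

Scanning the 22 tokens for "grey":
  position 1: grey
  position 2: grey
  position 7: grey
  position 13: grey
  position 14: grey
  position 17: grey
  position 19: grey
  position 22: grey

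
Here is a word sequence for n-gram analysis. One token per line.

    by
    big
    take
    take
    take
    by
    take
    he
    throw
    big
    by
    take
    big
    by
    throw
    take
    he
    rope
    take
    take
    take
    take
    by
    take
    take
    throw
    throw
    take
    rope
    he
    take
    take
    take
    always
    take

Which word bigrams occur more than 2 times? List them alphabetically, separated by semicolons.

Bigram counts meeting the condition (more than 2 times):
  by take: 3
  take take: 8

by take; take take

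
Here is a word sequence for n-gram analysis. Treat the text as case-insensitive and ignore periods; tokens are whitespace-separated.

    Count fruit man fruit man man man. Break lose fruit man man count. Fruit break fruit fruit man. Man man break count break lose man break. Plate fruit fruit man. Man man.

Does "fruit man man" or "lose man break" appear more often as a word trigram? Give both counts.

"fruit man man" (4 vs 1)

"fruit man man": 4 occurrences
"lose man break": 1 occurrence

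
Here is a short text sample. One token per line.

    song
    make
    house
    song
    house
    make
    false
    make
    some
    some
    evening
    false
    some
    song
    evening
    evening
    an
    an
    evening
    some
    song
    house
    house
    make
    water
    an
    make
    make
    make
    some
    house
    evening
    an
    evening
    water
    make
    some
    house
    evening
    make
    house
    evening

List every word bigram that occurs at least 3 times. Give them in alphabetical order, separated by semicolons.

house evening; make some

Bigram counts meeting the condition (at least 3 times):
  house evening: 3
  make some: 3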